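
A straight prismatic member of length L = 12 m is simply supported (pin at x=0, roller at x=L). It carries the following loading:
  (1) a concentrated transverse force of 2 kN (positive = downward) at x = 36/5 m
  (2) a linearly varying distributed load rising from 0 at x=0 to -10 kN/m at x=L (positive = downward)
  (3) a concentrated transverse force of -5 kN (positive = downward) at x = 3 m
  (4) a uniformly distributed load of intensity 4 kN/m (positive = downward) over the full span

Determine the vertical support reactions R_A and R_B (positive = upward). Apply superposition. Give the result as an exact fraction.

R_A = 21/20 kN, R_B = -321/20 kN

Load 1 — point force P=2 kN at a=36/5 m (b=L-a=24/5):
  R_A = Pb/L = 2·(24/5)/12 = 4/5 kN
  R_B = Pa/L = 2·(36/5)/12 = 6/5 kN
Load 2 — triangular load w₀=-10 kN/m (0→w₀ over full span):
  R_A = w₀L/6 = (-10)·12/6 = -20 kN
  R_B = w₀L/3 = (-10)·12/3 = -40 kN
Load 3 — point force P=-5 kN at a=3 m (b=L-a=9):
  R_A = Pb/L = (-5)·9/12 = -15/4 kN
  R_B = Pa/L = (-5)·3/12 = -5/4 kN
Load 4 — uniform load w=4 kN/m over full span:
  R_A = wL/2 = 4·12/2 = 24 kN
  R_B = wL/2 = 4·12/2 = 24 kN
Superposition: R_A = 21/20 kN, R_B = -321/20 kN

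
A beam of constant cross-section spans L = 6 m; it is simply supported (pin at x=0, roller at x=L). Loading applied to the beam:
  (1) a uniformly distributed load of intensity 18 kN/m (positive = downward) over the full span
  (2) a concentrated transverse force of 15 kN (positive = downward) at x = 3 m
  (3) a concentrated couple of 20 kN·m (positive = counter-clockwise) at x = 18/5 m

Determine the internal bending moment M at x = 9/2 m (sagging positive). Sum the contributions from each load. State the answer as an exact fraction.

Load 1 — uniform load w=18 kN/m over full span:
  M_1 = wx(L-x)/2 = 18·(9/2)·(6-(9/2))/2 = 243/4 kN·m
Load 2 — point force P=15 kN at a=3 m (b=L-a=3):
  M_2 = Pa(L-x)/L  [x>a] = 15·3·(6-(9/2))/6 = 45/4 kN·m
Load 3 — applied couple M₀=20 kN·m at a=18/5 m (b=L-a=12/5):
  M_3 = M₀x/L - M₀  [x>a] = 20·(9/2)/6 - 20 = -5 kN·m
Superposition: M = Σ M_i = 67 kN·m ≈ 67.000000 kN·m

M(9/2) = 67 kN·m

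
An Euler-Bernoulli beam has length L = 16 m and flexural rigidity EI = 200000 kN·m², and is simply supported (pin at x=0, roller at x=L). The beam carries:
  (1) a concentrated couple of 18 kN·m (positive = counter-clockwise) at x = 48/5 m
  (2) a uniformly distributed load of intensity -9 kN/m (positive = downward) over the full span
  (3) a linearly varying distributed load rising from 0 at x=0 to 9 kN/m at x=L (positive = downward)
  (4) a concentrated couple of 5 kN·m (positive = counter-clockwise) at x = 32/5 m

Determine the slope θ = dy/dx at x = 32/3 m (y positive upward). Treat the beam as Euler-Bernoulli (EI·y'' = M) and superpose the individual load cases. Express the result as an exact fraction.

θ(32/3) = -3977/2109375 rad

Load 1 — applied couple M₀=18 kN·m at a=48/5 m (b=L-a=32/5):
  θ_1 = (M₀x²/(2L)-M₀(x-a)+C₁)/EI  [x>a] with C₁=M₀(3b²-L²)/(6L)=-624/25 = (18·(32/3)²/(2·16)-18·((32/3)-(48/5))+(-624/25))/200000 = 31/312500 rad
Load 2 — uniform load w=-9 kN/m over full span:
  θ_2 = -w(L³-6Lx²+4x³)/(24EI) = -(-9)·(16³-6·16·(32/3)²+4·(32/3)³)/(24·200000) = -104/28125 rad
Load 3 — triangular load w₀=9 kN/m (0→w₀ over full span):
  θ_3 = -w₀(7L⁴-30L²x²+15x⁴)/(360LEI) = -9·(7·16⁴-30·16²·(32/3)²+15·(32/3)⁴)/(360·16·200000) = 728/421875 rad
Load 4 — applied couple M₀=5 kN·m at a=32/5 m (b=L-a=48/5):
  θ_4 = (M₀x²/(2L)-M₀(x-a)+C₁)/EI  [x>a] with C₁=M₀(3b²-L²)/(6L)=16/15 = (5·(32/3)²/(2·16)-5·((32/3)-(32/5))+(16/15))/200000 = -7/562500 rad
Superposition: θ = Σ θ_i = -3977/2109375 rad ≈ -0.001885 rad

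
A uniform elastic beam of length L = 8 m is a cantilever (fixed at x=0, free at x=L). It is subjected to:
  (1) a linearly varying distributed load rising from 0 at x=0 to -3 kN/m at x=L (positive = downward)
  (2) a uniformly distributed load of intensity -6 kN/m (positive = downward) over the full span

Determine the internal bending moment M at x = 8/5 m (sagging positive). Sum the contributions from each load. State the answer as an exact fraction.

Load 1 — triangular load w₀=-3 kN/m (0→w₀ over full span):
  M_1 = w₀Lx/2 - w₀L²/3 - w₀x³/(6L) = (-3)·8·(8/5)/2 - (-3)·8²/3 - (-3)·(8/5)³/(6·8) = 5632/125 kN·m
Load 2 — uniform load w=-6 kN/m over full span:
  M_2 = -w(L-x)²/2 = -(-6)·(8-(8/5))²/2 = 3072/25 kN·m
Superposition: M = Σ M_i = 20992/125 kN·m ≈ 167.936000 kN·m

M(8/5) = 20992/125 kN·m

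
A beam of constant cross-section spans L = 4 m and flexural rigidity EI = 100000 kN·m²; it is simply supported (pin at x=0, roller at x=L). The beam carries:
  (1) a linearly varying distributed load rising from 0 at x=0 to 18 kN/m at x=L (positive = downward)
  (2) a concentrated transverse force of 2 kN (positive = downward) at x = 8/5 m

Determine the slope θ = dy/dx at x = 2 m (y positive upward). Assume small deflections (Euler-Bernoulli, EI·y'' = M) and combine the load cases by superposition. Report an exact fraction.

θ(2) = -151/12500000 rad

Load 1 — triangular load w₀=18 kN/m (0→w₀ over full span):
  θ_1 = -w₀(7L⁴-30L²x²+15x⁴)/(360LEI) = -18·(7·4⁴-30·4²·2²+15·2⁴)/(360·4·100000) = -7/500000 rad
Load 2 — point force P=2 kN at a=8/5 m (b=L-a=12/5):
  θ_2 = -Pa(2L²-6Lx+3x²+a²)/(6LEI)  [x>a] = -2·(8/5)·(2·4²-6·4·2+3·2²+(8/5)²)/(6·4·100000) = 3/1562500 rad
Superposition: θ = Σ θ_i = -151/12500000 rad ≈ -0.000012 rad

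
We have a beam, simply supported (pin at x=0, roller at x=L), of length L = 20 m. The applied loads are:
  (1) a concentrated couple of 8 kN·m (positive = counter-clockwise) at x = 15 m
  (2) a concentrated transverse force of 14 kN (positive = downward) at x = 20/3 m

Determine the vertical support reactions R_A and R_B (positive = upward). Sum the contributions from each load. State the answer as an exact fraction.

R_A = 146/15 kN, R_B = 64/15 kN

Load 1 — applied couple M₀=8 kN·m at a=15 m (b=L-a=5):
  R_A = M₀/L = 8/20 = 2/5 kN
  R_B = -M₀/L = -8/20 = -2/5 kN
Load 2 — point force P=14 kN at a=20/3 m (b=L-a=40/3):
  R_A = Pb/L = 14·(40/3)/20 = 28/3 kN
  R_B = Pa/L = 14·(20/3)/20 = 14/3 kN
Superposition: R_A = 146/15 kN, R_B = 64/15 kN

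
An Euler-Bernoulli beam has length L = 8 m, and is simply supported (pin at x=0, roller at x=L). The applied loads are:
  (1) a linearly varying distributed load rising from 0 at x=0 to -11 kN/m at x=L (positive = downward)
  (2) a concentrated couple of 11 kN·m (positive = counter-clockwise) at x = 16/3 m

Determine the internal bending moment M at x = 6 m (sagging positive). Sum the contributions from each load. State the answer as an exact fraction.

M(6) = -165/4 kN·m

Load 1 — triangular load w₀=-11 kN/m (0→w₀ over full span):
  M_1 = w₀Lx/6 - w₀x³/(6L) = (-11)·8·6/6 - (-11)·6³/(6·8) = -77/2 kN·m
Load 2 — applied couple M₀=11 kN·m at a=16/3 m (b=L-a=8/3):
  M_2 = M₀x/L - M₀  [x>a] = 11·6/8 - 11 = -11/4 kN·m
Superposition: M = Σ M_i = -165/4 kN·m ≈ -41.250000 kN·m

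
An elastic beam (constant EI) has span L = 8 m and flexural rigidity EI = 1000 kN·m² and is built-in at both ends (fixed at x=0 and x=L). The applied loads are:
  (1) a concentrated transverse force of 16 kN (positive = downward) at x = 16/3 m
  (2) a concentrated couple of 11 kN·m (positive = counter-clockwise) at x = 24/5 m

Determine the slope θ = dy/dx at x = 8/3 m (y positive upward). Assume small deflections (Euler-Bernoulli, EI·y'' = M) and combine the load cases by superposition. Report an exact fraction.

θ(8/3) = -9782/759375 rad

Load 1 — point force P=16 kN at a=16/3 m (b=L-a=8/3):
  θ_1 = -Pb²x(2aL-(3a+b)x)/(2L³EI)  [x≤a] = -16·(8/3)²·(8/3)·(2·(16/3)·8-(3·(16/3)+(8/3))·(8/3))/(2·8³·1000) = -64/6075 rad
Load 2 — applied couple M₀=11 kN·m at a=24/5 m (b=L-a=16/5):
  θ_2 = (R_Ax²/2 - M_Ax)/EI  [x≤a] with R_A=99/50, M_A=88/25 = ((99/50)·(8/3)²/2 - (88/25)·(8/3))/1000 = -22/9375 rad
Superposition: θ = Σ θ_i = -9782/759375 rad ≈ -0.012882 rad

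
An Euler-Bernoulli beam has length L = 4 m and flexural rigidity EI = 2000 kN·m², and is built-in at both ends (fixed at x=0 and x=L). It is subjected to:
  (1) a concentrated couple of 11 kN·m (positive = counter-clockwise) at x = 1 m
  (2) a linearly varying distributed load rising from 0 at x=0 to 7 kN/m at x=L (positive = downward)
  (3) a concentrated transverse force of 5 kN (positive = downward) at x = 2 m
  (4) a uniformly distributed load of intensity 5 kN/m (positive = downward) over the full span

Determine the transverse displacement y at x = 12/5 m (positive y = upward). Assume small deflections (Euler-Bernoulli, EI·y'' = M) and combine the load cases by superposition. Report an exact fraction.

y(12/5) = -105791/46875000 m

Load 1 — applied couple M₀=11 kN·m at a=1 m (b=L-a=3):
  y_1 = (R_Ax³/6 - M_Ax²/2 - M₀(x-a)²/2)/EI  [x>a] with R_A=99/32, M_A=-33/16 = ((99/32)·(12/5)³/6 - (-33/16)·(12/5)²/2 - 11·((12/5)-1)²/2)/2000 = 143/125000 m
Load 2 — triangular load w₀=7 kN/m (0→w₀ over full span):
  y_2 = -w₀x²(L-x)²(x+2L)/(120LEI) = -7·(12/5)²·(4-(12/5))²·((12/5)+2·4)/(120·4·2000) = -2184/1953125 m
Load 3 — point force P=5 kN at a=2 m (b=L-a=2):
  y_3 = -Pa²(L-x)²(3bL-(3b+a)(L-x))/(6L³EI)  [x>a] = -5·2²·(4-(12/5))²·(3·2·4-(3·2+2)·(4-(12/5)))/(6·4³·2000) = -7/9375 m
Load 4 — uniform load w=5 kN/m over full span:
  y_4 = -wx²(L-x)²/(24EI) = -5·(12/5)²·(4-(12/5))²/(24·2000) = -24/15625 m
Superposition: y = Σ y_i = -105791/46875000 m ≈ -0.002257 m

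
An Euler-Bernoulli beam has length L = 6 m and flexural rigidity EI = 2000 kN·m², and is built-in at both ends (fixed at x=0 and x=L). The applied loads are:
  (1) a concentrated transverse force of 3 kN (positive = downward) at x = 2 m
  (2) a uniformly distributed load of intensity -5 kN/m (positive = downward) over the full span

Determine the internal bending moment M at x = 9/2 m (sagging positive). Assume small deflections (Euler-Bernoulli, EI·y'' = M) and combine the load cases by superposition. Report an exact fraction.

Load 1 — point force P=3 kN at a=2 m (b=L-a=4):
  M_1 = Pa²(a+3b)(L-x)/L³ - Pa²b/L²  [x>a] = 3·2²·(2+3·4)·(6-(9/2))/6³ - 3·2²·4/6² = -1/6 kN·m
Load 2 — uniform load w=-5 kN/m over full span:
  M_2 = wLx/2 - wL²/12 - wx²/2 = (-5)·6·(9/2)/2 - (-5)·6²/12 - (-5)·(9/2)²/2 = -15/8 kN·m
Superposition: M = Σ M_i = -49/24 kN·m ≈ -2.041667 kN·m

M(9/2) = -49/24 kN·m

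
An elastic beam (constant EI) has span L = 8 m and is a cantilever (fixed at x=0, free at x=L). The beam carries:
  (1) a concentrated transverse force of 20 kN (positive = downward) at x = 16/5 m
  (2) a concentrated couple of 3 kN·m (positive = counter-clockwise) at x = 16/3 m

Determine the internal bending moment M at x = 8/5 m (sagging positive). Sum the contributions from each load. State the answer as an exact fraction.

M(8/5) = -29 kN·m

Load 1 — point force P=20 kN at a=16/5 m (b=L-a=24/5):
  M_1 = -P(a-x)  [x≤a] = -20·((16/5)-(8/5)) = -32 kN·m
Load 2 — applied couple M₀=3 kN·m at a=16/3 m (b=L-a=8/3):
  M_2 = M₀  [x≤a] = 3 = 3 kN·m
Superposition: M = Σ M_i = -29 kN·m ≈ -29.000000 kN·m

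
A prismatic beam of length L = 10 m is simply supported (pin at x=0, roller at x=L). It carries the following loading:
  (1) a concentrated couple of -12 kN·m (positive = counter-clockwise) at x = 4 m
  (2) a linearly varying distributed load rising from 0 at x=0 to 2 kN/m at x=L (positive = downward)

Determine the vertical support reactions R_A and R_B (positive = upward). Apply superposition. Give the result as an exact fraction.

R_A = 32/15 kN, R_B = 118/15 kN

Load 1 — applied couple M₀=-12 kN·m at a=4 m (b=L-a=6):
  R_A = M₀/L = (-12)/10 = -6/5 kN
  R_B = -M₀/L = -(-12)/10 = 6/5 kN
Load 2 — triangular load w₀=2 kN/m (0→w₀ over full span):
  R_A = w₀L/6 = 2·10/6 = 10/3 kN
  R_B = w₀L/3 = 2·10/3 = 20/3 kN
Superposition: R_A = 32/15 kN, R_B = 118/15 kN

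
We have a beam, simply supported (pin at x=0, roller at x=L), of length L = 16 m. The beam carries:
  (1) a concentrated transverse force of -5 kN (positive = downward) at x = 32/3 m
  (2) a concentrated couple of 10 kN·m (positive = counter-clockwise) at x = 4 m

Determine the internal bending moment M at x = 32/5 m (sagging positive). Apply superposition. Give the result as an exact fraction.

M(32/5) = -50/3 kN·m

Load 1 — point force P=-5 kN at a=32/3 m (b=L-a=16/3):
  M_1 = Pbx/L  [x≤a] = (-5)·(16/3)·(32/5)/16 = -32/3 kN·m
Load 2 — applied couple M₀=10 kN·m at a=4 m (b=L-a=12):
  M_2 = M₀x/L - M₀  [x>a] = 10·(32/5)/16 - 10 = -6 kN·m
Superposition: M = Σ M_i = -50/3 kN·m ≈ -16.666667 kN·m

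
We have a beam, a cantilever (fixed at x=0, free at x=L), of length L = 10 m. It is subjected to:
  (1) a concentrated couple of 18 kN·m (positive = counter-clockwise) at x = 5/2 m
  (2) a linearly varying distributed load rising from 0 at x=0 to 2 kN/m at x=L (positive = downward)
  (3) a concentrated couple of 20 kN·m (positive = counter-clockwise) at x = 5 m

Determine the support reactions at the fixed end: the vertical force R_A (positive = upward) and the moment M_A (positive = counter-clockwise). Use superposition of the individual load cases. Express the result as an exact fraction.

Load 1 — applied couple M₀=18 kN·m at a=5/2 m (b=L-a=15/2):
  R_A = 0 kN
  M_A = -M₀ = -18 kN·m
Load 2 — triangular load w₀=2 kN/m (0→w₀ over full span):
  R_A = w₀L/2 = 2·10/2 = 10 kN
  M_A = w₀L²/3 = 2·10²/3 = 200/3 kN·m
Load 3 — applied couple M₀=20 kN·m at a=5 m (b=L-a=5):
  R_A = 0 kN
  M_A = -M₀ = -20 kN·m
Superposition: R_A = 10 kN, M_A = 86/3 kN·m

R_A = 10 kN, M_A = 86/3 kN·m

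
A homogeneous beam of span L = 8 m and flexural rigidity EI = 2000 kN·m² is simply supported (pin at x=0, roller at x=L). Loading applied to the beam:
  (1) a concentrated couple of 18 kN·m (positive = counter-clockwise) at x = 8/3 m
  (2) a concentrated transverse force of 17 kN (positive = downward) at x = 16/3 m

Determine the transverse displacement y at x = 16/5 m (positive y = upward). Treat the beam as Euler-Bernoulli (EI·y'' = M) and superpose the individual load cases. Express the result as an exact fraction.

y(16/5) = -13372/253125 m

Load 1 — applied couple M₀=18 kN·m at a=8/3 m (b=L-a=16/3):
  y_1 = (M₀x³/(6L)-M₀(x-a)²/2+C₁x)/EI  [x>a] with C₁=M₀(3b²-L²)/(6L)=8 = (18·(16/5)³/(6·8)-18·((16/5)-(8/3))²/2+8·(16/5))/2000 = 276/15625 m
Load 2 — point force P=17 kN at a=16/3 m (b=L-a=8/3):
  y_2 = -Pbx(L²-b²-x²)/(6LEI)  [x≤a] = -17·(8/3)·(16/5)·(8²-(8/3)²-(16/5)²)/(6·8·2000) = -89216/1265625 m
Superposition: y = Σ y_i = -13372/253125 m ≈ -0.052828 m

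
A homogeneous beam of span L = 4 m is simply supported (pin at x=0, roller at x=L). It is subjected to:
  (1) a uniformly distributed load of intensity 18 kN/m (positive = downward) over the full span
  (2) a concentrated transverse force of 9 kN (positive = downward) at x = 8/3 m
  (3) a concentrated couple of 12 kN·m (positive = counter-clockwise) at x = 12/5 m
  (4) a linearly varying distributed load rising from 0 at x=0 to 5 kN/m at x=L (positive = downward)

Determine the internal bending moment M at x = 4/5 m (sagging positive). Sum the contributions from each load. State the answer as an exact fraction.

M(4/5) = 152/5 kN·m

Load 1 — uniform load w=18 kN/m over full span:
  M_1 = wx(L-x)/2 = 18·(4/5)·(4-(4/5))/2 = 576/25 kN·m
Load 2 — point force P=9 kN at a=8/3 m (b=L-a=4/3):
  M_2 = Pbx/L  [x≤a] = 9·(4/3)·(4/5)/4 = 12/5 kN·m
Load 3 — applied couple M₀=12 kN·m at a=12/5 m (b=L-a=8/5):
  M_3 = M₀x/L  [x≤a] = 12·(4/5)/4 = 12/5 kN·m
Load 4 — triangular load w₀=5 kN/m (0→w₀ over full span):
  M_4 = w₀Lx/6 - w₀x³/(6L) = 5·4·(4/5)/6 - 5·(4/5)³/(6·4) = 64/25 kN·m
Superposition: M = Σ M_i = 152/5 kN·m ≈ 30.400000 kN·m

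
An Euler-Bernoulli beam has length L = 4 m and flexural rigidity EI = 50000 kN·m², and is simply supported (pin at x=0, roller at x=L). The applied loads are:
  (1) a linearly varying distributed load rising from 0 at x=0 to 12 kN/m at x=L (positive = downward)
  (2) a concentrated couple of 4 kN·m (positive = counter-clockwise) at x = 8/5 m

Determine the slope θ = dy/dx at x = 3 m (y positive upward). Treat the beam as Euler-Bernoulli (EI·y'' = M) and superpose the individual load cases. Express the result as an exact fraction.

Load 1 — triangular load w₀=12 kN/m (0→w₀ over full span):
  θ_1 = -w₀(7L⁴-30L²x²+15x⁴)/(360LEI) = -12·(7·4⁴-30·4²·3²+15·3⁴)/(360·4·50000) = 1313/6000000 rad
Load 2 — applied couple M₀=4 kN·m at a=8/5 m (b=L-a=12/5):
  θ_2 = (M₀x²/(2L)-M₀(x-a)+C₁)/EI  [x>a] with C₁=M₀(3b²-L²)/(6L)=16/75 = (4·3²/(2·4)-4·(3-(8/5))+(16/75))/50000 = -133/7500000 rad
Superposition: θ = Σ θ_i = 2011/10000000 rad ≈ 0.000201 rad

θ(3) = 2011/10000000 rad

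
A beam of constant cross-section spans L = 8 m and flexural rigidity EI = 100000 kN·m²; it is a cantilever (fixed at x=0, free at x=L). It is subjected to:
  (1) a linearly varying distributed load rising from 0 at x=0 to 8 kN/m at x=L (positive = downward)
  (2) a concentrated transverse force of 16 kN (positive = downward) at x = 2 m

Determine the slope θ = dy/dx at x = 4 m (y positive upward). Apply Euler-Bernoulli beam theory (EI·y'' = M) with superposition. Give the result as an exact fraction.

Load 1 — triangular load w₀=8 kN/m (0→w₀ over full span):
  θ_1 = (w₀Lx²/4-w₀L²x/3-w₀x⁴/(24L))/EI = (8·8·4²/4-8·8²·4/3-8·4⁴/(24·8))/100000 = -41/9375 rad
Load 2 — point force P=16 kN at a=2 m (b=L-a=6):
  θ_2 = -Pa²/(2EI)  [x>a] = -16·2²/(2·100000) = -1/3125 rad
Superposition: θ = Σ θ_i = -44/9375 rad ≈ -0.004693 rad

θ(4) = -44/9375 rad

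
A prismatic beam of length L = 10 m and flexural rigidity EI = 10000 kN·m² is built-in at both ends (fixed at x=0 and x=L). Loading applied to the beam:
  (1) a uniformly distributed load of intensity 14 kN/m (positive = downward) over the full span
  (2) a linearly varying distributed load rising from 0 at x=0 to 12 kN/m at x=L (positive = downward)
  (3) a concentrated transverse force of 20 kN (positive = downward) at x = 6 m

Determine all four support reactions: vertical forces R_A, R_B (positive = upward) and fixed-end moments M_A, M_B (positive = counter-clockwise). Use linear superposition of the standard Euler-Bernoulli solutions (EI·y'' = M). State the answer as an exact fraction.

R_A = 2376/25 kN, M_A = 2638/15 kN·m, R_B = 3124/25 kN, M_B = -3082/15 kN·m

Load 1 — uniform load w=14 kN/m over full span:
  R_A = wL/2 = 14·10/2 = 70 kN
  M_A = wL²/12 = 14·10²/12 = 350/3 kN·m
  R_B = wL/2 = 14·10/2 = 70 kN
  M_B = -wL²/12 = -14·10²/12 = -350/3 kN·m
Load 2 — triangular load w₀=12 kN/m (0→w₀ over full span):
  R_A = 3w₀L/20 = 3·12·10/20 = 18 kN
  M_A = w₀L²/30 = 12·10²/30 = 40 kN·m
  R_B = 7w₀L/20 = 7·12·10/20 = 42 kN
  M_B = -w₀L²/20 = -12·10²/20 = -60 kN·m
Load 3 — point force P=20 kN at a=6 m (b=L-a=4):
  R_A = Pb²(3a+b)/L³ = 20·4²·(3·6+4)/10³ = 176/25 kN
  M_A = Pab²/L² = 20·6·4²/10² = 96/5 kN·m
  R_B = Pa²(a+3b)/L³ = 20·6²·(6+3·4)/10³ = 324/25 kN
  M_B = -Pa²b/L² = -20·6²·4/10² = -144/5 kN·m
Superposition: R_A = 2376/25 kN, M_A = 2638/15 kN·m, R_B = 3124/25 kN, M_B = -3082/15 kN·m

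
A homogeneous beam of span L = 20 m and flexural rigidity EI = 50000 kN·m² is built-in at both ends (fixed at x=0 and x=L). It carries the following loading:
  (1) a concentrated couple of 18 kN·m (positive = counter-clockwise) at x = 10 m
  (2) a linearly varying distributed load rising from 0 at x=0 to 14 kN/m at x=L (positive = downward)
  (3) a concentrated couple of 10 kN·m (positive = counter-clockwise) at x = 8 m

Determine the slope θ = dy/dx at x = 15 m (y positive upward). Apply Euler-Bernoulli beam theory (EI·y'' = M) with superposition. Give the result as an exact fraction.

θ(15) = 6973/800000 rad

Load 1 — applied couple M₀=18 kN·m at a=10 m (b=L-a=10):
  θ_1 = (R_Ax²/2 - M_Ax - M₀(x-a))/EI  [x>a] with R_A=27/20, M_A=9/2 = ((27/20)·15²/2 - (9/2)·15 - 18·(15-10))/50000 = -9/80000 rad
Load 2 — triangular load w₀=14 kN/m (0→w₀ over full span):
  θ_2 = -w₀(2x(L-x)(L-2x)(x+2L)+x²(L-x)²)/(120LEI) = -14·(2·15·(20-15)·(20-2·15)·(15+2·20)+15²·(20-15)²)/(120·20·50000) = 287/32000 rad
Load 3 — applied couple M₀=10 kN·m at a=8 m (b=L-a=12):
  θ_3 = (R_Ax²/2 - M_Ax - M₀(x-a))/EI  [x>a] with R_A=18/25, M_A=6/5 = ((18/25)·15²/2 - (6/5)·15 - 10·(15-8))/50000 = -7/50000 rad
Superposition: θ = Σ θ_i = 6973/800000 rad ≈ 0.008716 rad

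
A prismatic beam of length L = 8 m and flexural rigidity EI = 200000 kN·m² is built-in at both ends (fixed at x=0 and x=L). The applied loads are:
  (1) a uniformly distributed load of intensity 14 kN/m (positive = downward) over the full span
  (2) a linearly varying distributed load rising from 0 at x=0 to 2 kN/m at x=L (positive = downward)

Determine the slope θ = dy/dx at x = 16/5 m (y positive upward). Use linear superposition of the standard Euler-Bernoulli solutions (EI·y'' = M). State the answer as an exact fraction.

Load 1 — uniform load w=14 kN/m over full span:
  θ_1 = -wx(L-x)(L-2x)/(12EI) = -14·(16/5)·(8-(16/5))·(8-2·(16/5))/(12·200000) = -56/390625 rad
Load 2 — triangular load w₀=2 kN/m (0→w₀ over full span):
  θ_2 = -w₀(2x(L-x)(L-2x)(x+2L)+x²(L-x)²)/(120LEI) = -2·(2·(16/5)·(8-(16/5))·(8-2·(16/5))·((16/5)+2·8)+(16/5)²·(8-(16/5))²)/(120·8·200000) = -24/1953125 rad
Superposition: θ = Σ θ_i = -304/1953125 rad ≈ -0.000156 rad

θ(16/5) = -304/1953125 rad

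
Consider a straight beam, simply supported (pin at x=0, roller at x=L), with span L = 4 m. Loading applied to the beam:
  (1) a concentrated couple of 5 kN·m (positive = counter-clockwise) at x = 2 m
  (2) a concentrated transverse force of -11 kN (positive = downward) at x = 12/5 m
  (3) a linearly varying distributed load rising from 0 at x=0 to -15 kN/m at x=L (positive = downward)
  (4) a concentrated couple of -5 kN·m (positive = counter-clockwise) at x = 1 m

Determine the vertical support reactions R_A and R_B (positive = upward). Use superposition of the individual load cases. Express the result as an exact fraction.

Load 1 — applied couple M₀=5 kN·m at a=2 m (b=L-a=2):
  R_A = M₀/L = 5/4 kN
  R_B = -M₀/L = -5/4 kN
Load 2 — point force P=-11 kN at a=12/5 m (b=L-a=8/5):
  R_A = Pb/L = (-11)·(8/5)/4 = -22/5 kN
  R_B = Pa/L = (-11)·(12/5)/4 = -33/5 kN
Load 3 — triangular load w₀=-15 kN/m (0→w₀ over full span):
  R_A = w₀L/6 = (-15)·4/6 = -10 kN
  R_B = w₀L/3 = (-15)·4/3 = -20 kN
Load 4 — applied couple M₀=-5 kN·m at a=1 m (b=L-a=3):
  R_A = M₀/L = (-5)/4 = -5/4 kN
  R_B = -M₀/L = -(-5)/4 = 5/4 kN
Superposition: R_A = -72/5 kN, R_B = -133/5 kN

R_A = -72/5 kN, R_B = -133/5 kN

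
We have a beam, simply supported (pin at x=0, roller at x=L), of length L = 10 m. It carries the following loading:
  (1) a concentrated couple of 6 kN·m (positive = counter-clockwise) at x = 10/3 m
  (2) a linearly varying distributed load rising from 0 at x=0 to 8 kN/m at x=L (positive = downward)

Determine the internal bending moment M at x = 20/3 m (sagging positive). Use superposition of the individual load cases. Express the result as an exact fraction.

M(20/3) = 3838/81 kN·m

Load 1 — applied couple M₀=6 kN·m at a=10/3 m (b=L-a=20/3):
  M_1 = M₀x/L - M₀  [x>a] = 6·(20/3)/10 - 6 = -2 kN·m
Load 2 — triangular load w₀=8 kN/m (0→w₀ over full span):
  M_2 = w₀Lx/6 - w₀x³/(6L) = 8·10·(20/3)/6 - 8·(20/3)³/(6·10) = 4000/81 kN·m
Superposition: M = Σ M_i = 3838/81 kN·m ≈ 47.382716 kN·m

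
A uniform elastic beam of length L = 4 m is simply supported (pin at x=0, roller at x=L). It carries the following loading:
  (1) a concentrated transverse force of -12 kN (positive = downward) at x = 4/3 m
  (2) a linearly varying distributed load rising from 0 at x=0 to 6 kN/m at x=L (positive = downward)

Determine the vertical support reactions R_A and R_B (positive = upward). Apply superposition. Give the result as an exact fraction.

Load 1 — point force P=-12 kN at a=4/3 m (b=L-a=8/3):
  R_A = Pb/L = (-12)·(8/3)/4 = -8 kN
  R_B = Pa/L = (-12)·(4/3)/4 = -4 kN
Load 2 — triangular load w₀=6 kN/m (0→w₀ over full span):
  R_A = w₀L/6 = 6·4/6 = 4 kN
  R_B = w₀L/3 = 6·4/3 = 8 kN
Superposition: R_A = -4 kN, R_B = 4 kN

R_A = -4 kN, R_B = 4 kN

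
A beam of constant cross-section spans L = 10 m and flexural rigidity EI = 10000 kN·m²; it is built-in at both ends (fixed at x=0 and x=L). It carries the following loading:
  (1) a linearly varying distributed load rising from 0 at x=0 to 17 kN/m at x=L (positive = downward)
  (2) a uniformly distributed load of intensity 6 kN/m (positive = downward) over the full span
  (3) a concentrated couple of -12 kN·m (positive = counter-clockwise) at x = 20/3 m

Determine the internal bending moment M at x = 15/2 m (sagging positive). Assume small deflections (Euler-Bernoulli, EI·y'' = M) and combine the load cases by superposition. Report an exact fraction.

Load 1 — triangular load w₀=17 kN/m (0→w₀ over full span):
  M_1 = 3w₀Lx/20 - w₀L²/30 - w₀x³/(6L) = 3·17·10·(15/2)/20 - 17·10²/30 - 17·(15/2)³/(6·10) = 1445/96 kN·m
Load 2 — uniform load w=6 kN/m over full span:
  M_2 = wLx/2 - wL²/12 - wx²/2 = 6·10·(15/2)/2 - 6·10²/12 - 6·(15/2)²/2 = 25/4 kN·m
Load 3 — applied couple M₀=-12 kN·m at a=20/3 m (b=L-a=10/3):
  M_3 = R_Ax - M_A - M₀  [x>a] with R_A=-8/5, M_A=-4 = (-8/5)·(15/2) - (-4) - (-12) = 4 kN·m
Superposition: M = Σ M_i = 2429/96 kN·m ≈ 25.302083 kN·m

M(15/2) = 2429/96 kN·m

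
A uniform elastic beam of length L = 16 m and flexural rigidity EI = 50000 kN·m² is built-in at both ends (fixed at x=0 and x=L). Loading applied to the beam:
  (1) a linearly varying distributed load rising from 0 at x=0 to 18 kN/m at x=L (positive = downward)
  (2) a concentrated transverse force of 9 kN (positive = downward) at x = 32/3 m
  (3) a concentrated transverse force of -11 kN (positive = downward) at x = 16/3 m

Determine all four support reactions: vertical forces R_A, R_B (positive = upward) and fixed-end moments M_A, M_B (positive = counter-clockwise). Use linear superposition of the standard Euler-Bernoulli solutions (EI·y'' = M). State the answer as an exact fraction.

R_A = 5047/135 kN, M_A = 18656/135 kN·m, R_B = 14123/135 kN, M_B = -32224/135 kN·m

Load 1 — triangular load w₀=18 kN/m (0→w₀ over full span):
  R_A = 3w₀L/20 = 3·18·16/20 = 216/5 kN
  M_A = w₀L²/30 = 18·16²/30 = 768/5 kN·m
  R_B = 7w₀L/20 = 7·18·16/20 = 504/5 kN
  M_B = -w₀L²/20 = -18·16²/20 = -1152/5 kN·m
Load 2 — point force P=9 kN at a=32/3 m (b=L-a=16/3):
  R_A = Pb²(3a+b)/L³ = 9·(16/3)²·(3·(32/3)+(16/3))/16³ = 7/3 kN
  M_A = Pab²/L² = 9·(32/3)·(16/3)²/16² = 32/3 kN·m
  R_B = Pa²(a+3b)/L³ = 9·(32/3)²·((32/3)+3·(16/3))/16³ = 20/3 kN
  M_B = -Pa²b/L² = -9·(32/3)²·(16/3)/16² = -64/3 kN·m
Load 3 — point force P=-11 kN at a=16/3 m (b=L-a=32/3):
  R_A = Pb²(3a+b)/L³ = (-11)·(32/3)²·(3·(16/3)+(32/3))/16³ = -220/27 kN
  M_A = Pab²/L² = (-11)·(16/3)·(32/3)²/16² = -704/27 kN·m
  R_B = Pa²(a+3b)/L³ = (-11)·(16/3)²·((16/3)+3·(32/3))/16³ = -77/27 kN
  M_B = -Pa²b/L² = -(-11)·(16/3)²·(32/3)/16² = 352/27 kN·m
Superposition: R_A = 5047/135 kN, M_A = 18656/135 kN·m, R_B = 14123/135 kN, M_B = -32224/135 kN·m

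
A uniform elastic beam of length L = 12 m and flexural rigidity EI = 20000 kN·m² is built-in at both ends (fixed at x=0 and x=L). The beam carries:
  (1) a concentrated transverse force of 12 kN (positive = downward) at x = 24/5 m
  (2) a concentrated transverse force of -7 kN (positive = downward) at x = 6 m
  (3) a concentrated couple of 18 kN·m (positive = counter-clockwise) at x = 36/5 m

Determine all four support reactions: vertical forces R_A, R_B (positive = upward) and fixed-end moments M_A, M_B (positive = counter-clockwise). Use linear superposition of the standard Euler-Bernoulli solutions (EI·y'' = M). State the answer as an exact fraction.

Load 1 — point force P=12 kN at a=24/5 m (b=L-a=36/5):
  R_A = Pb²(3a+b)/L³ = 12·(36/5)²·(3·(24/5)+(36/5))/12³ = 972/125 kN
  M_A = Pab²/L² = 12·(24/5)·(36/5)²/12² = 2592/125 kN·m
  R_B = Pa²(a+3b)/L³ = 12·(24/5)²·((24/5)+3·(36/5))/12³ = 528/125 kN
  M_B = -Pa²b/L² = -12·(24/5)²·(36/5)/12² = -1728/125 kN·m
Load 2 — point force P=-7 kN at a=6 m (b=L-a=6):
  R_A = Pb²(3a+b)/L³ = (-7)·6²·(3·6+6)/12³ = -7/2 kN
  M_A = Pab²/L² = (-7)·6·6²/12² = -21/2 kN·m
  R_B = Pa²(a+3b)/L³ = (-7)·6²·(6+3·6)/12³ = -7/2 kN
  M_B = -Pa²b/L² = -(-7)·6²·6/12² = 21/2 kN·m
Load 3 — applied couple M₀=18 kN·m at a=36/5 m (b=L-a=24/5):
  R_A = 6M₀ab/L³ = 6·18·(36/5)·(24/5)/12³ = 54/25 kN
  M_A = M₀b(2a-b)/L² = 18·(24/5)·(2·(36/5)-(24/5))/12² = 144/25 kN·m
  R_B = -6M₀ab/L³ = -6·18·(36/5)·(24/5)/12³ = -54/25 kN
  M_B = M₀a(2b-a)/L² = 18·(36/5)·(2·(24/5)-(36/5))/12² = 54/25 kN·m
Superposition: R_A = 1609/250 kN, M_A = 3999/250 kN·m, R_B = -359/250 kN, M_B = -291/250 kN·m

R_A = 1609/250 kN, M_A = 3999/250 kN·m, R_B = -359/250 kN, M_B = -291/250 kN·m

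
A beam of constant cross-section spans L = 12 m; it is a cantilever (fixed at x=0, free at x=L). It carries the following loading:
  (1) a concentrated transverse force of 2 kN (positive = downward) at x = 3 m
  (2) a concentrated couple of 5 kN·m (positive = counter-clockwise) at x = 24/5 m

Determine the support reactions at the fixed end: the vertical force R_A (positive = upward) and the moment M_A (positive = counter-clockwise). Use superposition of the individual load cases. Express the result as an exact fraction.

Load 1 — point force P=2 kN at a=3 m (b=L-a=9):
  R_A = P = 2 kN
  M_A = Pa = 2·3 = 6 kN·m
Load 2 — applied couple M₀=5 kN·m at a=24/5 m (b=L-a=36/5):
  R_A = 0 kN
  M_A = -M₀ = -5 kN·m
Superposition: R_A = 2 kN, M_A = 1 kN·m

R_A = 2 kN, M_A = 1 kN·m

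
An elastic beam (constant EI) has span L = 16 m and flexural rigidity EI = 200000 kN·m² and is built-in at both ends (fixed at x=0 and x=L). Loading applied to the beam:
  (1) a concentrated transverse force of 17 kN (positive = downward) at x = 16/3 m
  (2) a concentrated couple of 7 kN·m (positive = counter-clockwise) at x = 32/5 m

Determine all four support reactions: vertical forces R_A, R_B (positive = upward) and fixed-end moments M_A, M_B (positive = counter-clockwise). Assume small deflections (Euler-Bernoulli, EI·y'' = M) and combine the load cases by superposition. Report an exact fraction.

R_A = 35701/2700 kN, M_A = 27767/675 kN·m, R_B = 10199/2700 kN, M_B = -12088/675 kN·m

Load 1 — point force P=17 kN at a=16/3 m (b=L-a=32/3):
  R_A = Pb²(3a+b)/L³ = 17·(32/3)²·(3·(16/3)+(32/3))/16³ = 340/27 kN
  M_A = Pab²/L² = 17·(16/3)·(32/3)²/16² = 1088/27 kN·m
  R_B = Pa²(a+3b)/L³ = 17·(16/3)²·((16/3)+3·(32/3))/16³ = 119/27 kN
  M_B = -Pa²b/L² = -17·(16/3)²·(32/3)/16² = -544/27 kN·m
Load 2 — applied couple M₀=7 kN·m at a=32/5 m (b=L-a=48/5):
  R_A = 6M₀ab/L³ = 6·7·(32/5)·(48/5)/16³ = 63/100 kN
  M_A = M₀b(2a-b)/L² = 7·(48/5)·(2·(32/5)-(48/5))/16² = 21/25 kN·m
  R_B = -6M₀ab/L³ = -6·7·(32/5)·(48/5)/16³ = -63/100 kN
  M_B = M₀a(2b-a)/L² = 7·(32/5)·(2·(48/5)-(32/5))/16² = 56/25 kN·m
Superposition: R_A = 35701/2700 kN, M_A = 27767/675 kN·m, R_B = 10199/2700 kN, M_B = -12088/675 kN·m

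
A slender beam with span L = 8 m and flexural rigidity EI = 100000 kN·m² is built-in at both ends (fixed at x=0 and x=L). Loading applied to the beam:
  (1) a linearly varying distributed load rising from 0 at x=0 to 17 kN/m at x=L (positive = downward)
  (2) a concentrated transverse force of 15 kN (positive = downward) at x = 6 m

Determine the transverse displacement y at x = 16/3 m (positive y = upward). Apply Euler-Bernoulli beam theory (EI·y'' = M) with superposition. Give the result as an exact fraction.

y(16/3) = -22133/22781250 m

Load 1 — triangular load w₀=17 kN/m (0→w₀ over full span):
  y_1 = -w₀x²(L-x)²(x+2L)/(120LEI) = -17·(16/3)²·(8-(16/3))²·((16/3)+2·8)/(120·8·100000) = -8704/11390625 m
Load 2 — point force P=15 kN at a=6 m (b=L-a=2):
  y_2 = -Pb²x²(3aL-(3a+b)x)/(6L³EI)  [x≤a] = -15·2²·(16/3)²·(3·6·8-(3·6+2)·(16/3))/(6·8³·100000) = -7/33750 m
Superposition: y = Σ y_i = -22133/22781250 m ≈ -0.000972 m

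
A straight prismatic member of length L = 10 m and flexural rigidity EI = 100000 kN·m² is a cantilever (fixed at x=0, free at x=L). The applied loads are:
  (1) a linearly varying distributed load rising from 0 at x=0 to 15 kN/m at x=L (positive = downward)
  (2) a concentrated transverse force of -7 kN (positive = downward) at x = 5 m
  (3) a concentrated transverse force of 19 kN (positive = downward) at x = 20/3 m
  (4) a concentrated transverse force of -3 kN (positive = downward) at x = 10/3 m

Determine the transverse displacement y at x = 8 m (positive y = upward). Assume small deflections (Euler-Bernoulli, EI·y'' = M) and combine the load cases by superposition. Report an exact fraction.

y(8) = -9541901/81000000 m

Load 1 — triangular load w₀=15 kN/m (0→w₀ over full span):
  y_1 = (w₀Lx³/12-w₀L²x²/6-w₀x⁵/(120L))/EI = (15·10·8³/12-15·10²·8²/6-15·8⁵/(120·10))/100000 = -1564/15625 m
Load 2 — point force P=-7 kN at a=5 m (b=L-a=5):
  y_2 = -Pa²(3x-a)/(6EI)  [x>a] = -(-7)·5²·(3·8-5)/(6·100000) = 133/24000 m
Load 3 — point force P=19 kN at a=20/3 m (b=L-a=10/3):
  y_3 = -Pa²(3x-a)/(6EI)  [x>a] = -19·(20/3)²·(3·8-(20/3))/(6·100000) = -247/10125 m
Load 4 — point force P=-3 kN at a=10/3 m (b=L-a=20/3):
  y_4 = -Pa²(3x-a)/(6EI)  [x>a] = -(-3)·(10/3)²·(3·8-(10/3))/(6·100000) = 31/27000 m
Superposition: y = Σ y_i = -9541901/81000000 m ≈ -0.117801 m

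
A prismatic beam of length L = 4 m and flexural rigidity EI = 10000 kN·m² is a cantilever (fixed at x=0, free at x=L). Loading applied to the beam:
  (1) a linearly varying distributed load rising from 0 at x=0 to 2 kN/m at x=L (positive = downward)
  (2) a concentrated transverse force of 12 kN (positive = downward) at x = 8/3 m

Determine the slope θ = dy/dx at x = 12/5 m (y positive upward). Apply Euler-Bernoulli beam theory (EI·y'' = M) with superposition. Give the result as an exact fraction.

Load 1 — triangular load w₀=2 kN/m (0→w₀ over full span):
  θ_1 = (w₀Lx²/4-w₀L²x/3-w₀x⁴/(24L))/EI = (2·4·(12/5)²/4-2·4²·(12/5)/3-2·(12/5)⁴/(24·4))/10000 = -577/390625 rad
Load 2 — point force P=12 kN at a=8/3 m (b=L-a=4/3):
  θ_2 = -Px(2a-x)/(2EI)  [x≤a] = -12·(12/5)·(2·(8/3)-(12/5))/(2·10000) = -66/15625 rad
Superposition: θ = Σ θ_i = -2227/390625 rad ≈ -0.005701 rad

θ(12/5) = -2227/390625 rad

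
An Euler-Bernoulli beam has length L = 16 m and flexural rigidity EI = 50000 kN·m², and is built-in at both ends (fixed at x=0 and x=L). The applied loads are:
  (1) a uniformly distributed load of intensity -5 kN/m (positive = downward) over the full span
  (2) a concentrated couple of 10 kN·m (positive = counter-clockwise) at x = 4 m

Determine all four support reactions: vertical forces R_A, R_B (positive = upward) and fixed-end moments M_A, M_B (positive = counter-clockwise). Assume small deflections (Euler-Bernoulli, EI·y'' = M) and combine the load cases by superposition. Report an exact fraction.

R_A = -2515/64 kN, M_A = -2605/24 kN·m, R_B = -2605/64 kN, M_B = 2635/24 kN·m

Load 1 — uniform load w=-5 kN/m over full span:
  R_A = wL/2 = (-5)·16/2 = -40 kN
  M_A = wL²/12 = (-5)·16²/12 = -320/3 kN·m
  R_B = wL/2 = (-5)·16/2 = -40 kN
  M_B = -wL²/12 = -(-5)·16²/12 = 320/3 kN·m
Load 2 — applied couple M₀=10 kN·m at a=4 m (b=L-a=12):
  R_A = 6M₀ab/L³ = 6·10·4·12/16³ = 45/64 kN
  M_A = M₀b(2a-b)/L² = 10·12·(2·4-12)/16² = -15/8 kN·m
  R_B = -6M₀ab/L³ = -6·10·4·12/16³ = -45/64 kN
  M_B = M₀a(2b-a)/L² = 10·4·(2·12-4)/16² = 25/8 kN·m
Superposition: R_A = -2515/64 kN, M_A = -2605/24 kN·m, R_B = -2605/64 kN, M_B = 2635/24 kN·m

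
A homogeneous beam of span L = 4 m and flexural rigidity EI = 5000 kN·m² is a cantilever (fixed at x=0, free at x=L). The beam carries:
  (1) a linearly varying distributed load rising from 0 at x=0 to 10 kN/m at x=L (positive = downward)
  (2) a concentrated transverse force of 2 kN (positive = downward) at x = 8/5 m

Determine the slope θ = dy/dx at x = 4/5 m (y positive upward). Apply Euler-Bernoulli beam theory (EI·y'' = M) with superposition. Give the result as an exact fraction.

Load 1 — triangular load w₀=10 kN/m (0→w₀ over full span):
  θ_1 = (w₀Lx²/4-w₀L²x/3-w₀x⁴/(24L))/EI = (10·4·(4/5)²/4-10·4²·(4/5)/3-10·(4/5)⁴/(24·4))/5000 = -1702/234375 rad
Load 2 — point force P=2 kN at a=8/5 m (b=L-a=12/5):
  θ_2 = -Px(2a-x)/(2EI)  [x≤a] = -2·(4/5)·(2·(8/5)-(4/5))/(2·5000) = -6/15625 rad
Superposition: θ = Σ θ_i = -1792/234375 rad ≈ -0.007646 rad

θ(4/5) = -1792/234375 rad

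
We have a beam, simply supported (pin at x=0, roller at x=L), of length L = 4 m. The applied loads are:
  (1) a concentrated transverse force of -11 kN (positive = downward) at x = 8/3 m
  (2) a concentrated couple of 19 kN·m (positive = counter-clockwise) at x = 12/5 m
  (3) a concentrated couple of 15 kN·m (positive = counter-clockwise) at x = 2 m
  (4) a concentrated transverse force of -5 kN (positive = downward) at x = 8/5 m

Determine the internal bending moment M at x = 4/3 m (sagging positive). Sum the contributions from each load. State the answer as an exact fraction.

Load 1 — point force P=-11 kN at a=8/3 m (b=L-a=4/3):
  M_1 = Pbx/L  [x≤a] = (-11)·(4/3)·(4/3)/4 = -44/9 kN·m
Load 2 — applied couple M₀=19 kN·m at a=12/5 m (b=L-a=8/5):
  M_2 = M₀x/L  [x≤a] = 19·(4/3)/4 = 19/3 kN·m
Load 3 — applied couple M₀=15 kN·m at a=2 m (b=L-a=2):
  M_3 = M₀x/L  [x≤a] = 15·(4/3)/4 = 5 kN·m
Load 4 — point force P=-5 kN at a=8/5 m (b=L-a=12/5):
  M_4 = Pbx/L  [x≤a] = (-5)·(12/5)·(4/3)/4 = -4 kN·m
Superposition: M = Σ M_i = 22/9 kN·m ≈ 2.444444 kN·m

M(4/3) = 22/9 kN·m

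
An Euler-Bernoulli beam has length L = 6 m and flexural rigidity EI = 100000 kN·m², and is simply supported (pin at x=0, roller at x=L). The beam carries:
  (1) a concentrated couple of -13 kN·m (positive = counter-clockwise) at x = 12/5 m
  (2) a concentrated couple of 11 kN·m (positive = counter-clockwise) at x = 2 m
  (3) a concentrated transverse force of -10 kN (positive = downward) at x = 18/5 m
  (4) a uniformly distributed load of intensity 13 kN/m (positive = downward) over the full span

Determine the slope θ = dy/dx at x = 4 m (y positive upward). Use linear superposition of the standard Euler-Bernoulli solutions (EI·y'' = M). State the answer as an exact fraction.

Load 1 — applied couple M₀=-13 kN·m at a=12/5 m (b=L-a=18/5):
  θ_1 = (M₀x²/(2L)-M₀(x-a)+C₁)/EI  [x>a] with C₁=M₀(3b²-L²)/(6L)=-26/25 = ((-13)·4²/(2·6)-(-13)·(4-(12/5))+(-26/25))/100000 = 91/3750000 rad
Load 2 — applied couple M₀=11 kN·m at a=2 m (b=L-a=4):
  θ_2 = (M₀x²/(2L)-M₀(x-a)+C₁)/EI  [x>a] with C₁=M₀(3b²-L²)/(6L)=11/3 = (11·4²/(2·6)-11·(4-2)+(11/3))/100000 = -11/300000 rad
Load 3 — point force P=-10 kN at a=18/5 m (b=L-a=12/5):
  θ_3 = -Pa(2L²-6Lx+3x²+a²)/(6LEI)  [x>a] = -(-10)·(18/5)·(2·6²-6·6·4+3·4²+(18/5)²)/(6·6·100000) = -69/625000 rad
Load 4 — uniform load w=13 kN/m over full span:
  θ_4 = -w(L³-6Lx²+4x³)/(24EI) = -13·(6³-6·6·4²+4·4³)/(24·100000) = 169/300000 rad
Superposition: θ = Σ θ_i = 413/937500 rad ≈ 0.000441 rad

θ(4) = 413/937500 rad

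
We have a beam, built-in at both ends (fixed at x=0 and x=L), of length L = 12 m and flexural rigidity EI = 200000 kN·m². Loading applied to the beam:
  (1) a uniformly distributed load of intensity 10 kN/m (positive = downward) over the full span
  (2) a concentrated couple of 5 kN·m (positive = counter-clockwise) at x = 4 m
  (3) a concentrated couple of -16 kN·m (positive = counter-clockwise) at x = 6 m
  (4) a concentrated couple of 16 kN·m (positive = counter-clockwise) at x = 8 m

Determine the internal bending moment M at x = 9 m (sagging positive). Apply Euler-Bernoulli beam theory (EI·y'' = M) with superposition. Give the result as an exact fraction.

Load 1 — uniform load w=10 kN/m over full span:
  M_1 = wLx/2 - wL²/12 - wx²/2 = 10·12·9/2 - 10·12²/12 - 10·9²/2 = 15 kN·m
Load 2 — applied couple M₀=5 kN·m at a=4 m (b=L-a=8):
  M_2 = R_Ax - M_A - M₀  [x>a] with R_A=5/9, M_A=0 = (5/9)·9 - 0 - 5 = 0 kN·m
Load 3 — applied couple M₀=-16 kN·m at a=6 m (b=L-a=6):
  M_3 = R_Ax - M_A - M₀  [x>a] with R_A=-2, M_A=-4 = (-2)·9 - (-4) - (-16) = 2 kN·m
Load 4 — applied couple M₀=16 kN·m at a=8 m (b=L-a=4):
  M_4 = R_Ax - M_A - M₀  [x>a] with R_A=16/9, M_A=16/3 = (16/9)·9 - (16/3) - 16 = -16/3 kN·m
Superposition: M = Σ M_i = 35/3 kN·m ≈ 11.666667 kN·m

M(9) = 35/3 kN·m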